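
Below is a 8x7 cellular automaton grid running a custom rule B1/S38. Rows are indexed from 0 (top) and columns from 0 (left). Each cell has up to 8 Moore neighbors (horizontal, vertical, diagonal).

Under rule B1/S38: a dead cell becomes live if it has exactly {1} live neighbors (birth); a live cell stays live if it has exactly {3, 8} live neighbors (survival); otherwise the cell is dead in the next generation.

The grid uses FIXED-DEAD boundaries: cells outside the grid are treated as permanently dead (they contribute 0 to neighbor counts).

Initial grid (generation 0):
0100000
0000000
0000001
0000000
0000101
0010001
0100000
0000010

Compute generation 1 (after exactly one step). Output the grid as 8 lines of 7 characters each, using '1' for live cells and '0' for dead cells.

Answer: 1010000
1110011
0000010
0001100
0110000
1000100
1001100
1110101

Derivation:
Simulating step by step:
Generation 0 (given above): 8 live cells
Generation 1: 22 live cells
(generation 1 grid is the final answer)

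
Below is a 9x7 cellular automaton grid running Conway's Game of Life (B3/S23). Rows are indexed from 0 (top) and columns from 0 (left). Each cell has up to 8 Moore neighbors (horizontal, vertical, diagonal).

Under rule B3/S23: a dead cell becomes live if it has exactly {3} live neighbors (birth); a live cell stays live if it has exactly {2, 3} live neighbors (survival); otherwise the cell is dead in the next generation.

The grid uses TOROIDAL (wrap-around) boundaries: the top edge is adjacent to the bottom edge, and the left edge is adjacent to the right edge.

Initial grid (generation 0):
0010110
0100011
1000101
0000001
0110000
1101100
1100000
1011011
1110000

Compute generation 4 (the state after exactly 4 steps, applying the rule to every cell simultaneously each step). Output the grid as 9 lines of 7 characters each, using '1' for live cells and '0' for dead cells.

Simulating step by step:
Generation 0 (given above): 26 live cells
Generation 1: 16 live cells
0011110
0101000
0000000
0100011
0111000
0001000
0000010
0001000
1000000
Generation 2: 17 live cells
0111100
0001000
1010000
1100000
1101100
0001100
0000100
0000000
0010000
Generation 3: 17 live cells
0100100
0000100
1010000
0001001
1101100
0010010
0001100
0000000
0110000
Generation 4: 24 live cells
(generation 4 grid is the final answer)

Answer: 0111000
0101000
0001000
0001101
1101111
0110010
0001100
0011000
0110000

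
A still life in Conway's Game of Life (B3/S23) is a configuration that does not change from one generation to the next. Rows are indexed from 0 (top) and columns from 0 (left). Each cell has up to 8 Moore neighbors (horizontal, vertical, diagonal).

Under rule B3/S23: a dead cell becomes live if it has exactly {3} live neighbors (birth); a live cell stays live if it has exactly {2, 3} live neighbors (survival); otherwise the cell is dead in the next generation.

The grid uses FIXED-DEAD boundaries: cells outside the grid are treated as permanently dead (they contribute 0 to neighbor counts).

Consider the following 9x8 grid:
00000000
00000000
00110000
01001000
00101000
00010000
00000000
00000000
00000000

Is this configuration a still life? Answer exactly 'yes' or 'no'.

Compute generation 1 and compare to generation 0 (given above):
Generation 1:
00000000
00000000
00110000
01001000
00101000
00010000
00000000
00000000
00000000
The grids are IDENTICAL -> still life.

Answer: yes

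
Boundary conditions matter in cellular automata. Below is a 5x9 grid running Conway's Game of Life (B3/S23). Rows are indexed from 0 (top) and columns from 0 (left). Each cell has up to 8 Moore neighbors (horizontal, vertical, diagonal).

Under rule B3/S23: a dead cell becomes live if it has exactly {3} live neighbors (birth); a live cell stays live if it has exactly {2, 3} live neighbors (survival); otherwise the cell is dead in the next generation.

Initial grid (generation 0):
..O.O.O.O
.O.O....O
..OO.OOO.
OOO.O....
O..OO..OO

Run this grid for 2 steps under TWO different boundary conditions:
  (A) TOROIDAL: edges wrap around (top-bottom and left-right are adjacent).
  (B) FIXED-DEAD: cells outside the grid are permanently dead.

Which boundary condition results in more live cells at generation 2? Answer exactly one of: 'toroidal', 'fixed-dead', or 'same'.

Under TOROIDAL boundary, generation 2:
.OOOOO..O
.OO.O...O
.O....OO.
.....O...
.O.OOO...
Population = 18

Under FIXED-DEAD boundary, generation 2:
..O......
.OO.....O
OO....OOO
O..OOOOO.
.O.O.....
Population = 17

Comparison: toroidal=18, fixed-dead=17 -> toroidal

Answer: toroidal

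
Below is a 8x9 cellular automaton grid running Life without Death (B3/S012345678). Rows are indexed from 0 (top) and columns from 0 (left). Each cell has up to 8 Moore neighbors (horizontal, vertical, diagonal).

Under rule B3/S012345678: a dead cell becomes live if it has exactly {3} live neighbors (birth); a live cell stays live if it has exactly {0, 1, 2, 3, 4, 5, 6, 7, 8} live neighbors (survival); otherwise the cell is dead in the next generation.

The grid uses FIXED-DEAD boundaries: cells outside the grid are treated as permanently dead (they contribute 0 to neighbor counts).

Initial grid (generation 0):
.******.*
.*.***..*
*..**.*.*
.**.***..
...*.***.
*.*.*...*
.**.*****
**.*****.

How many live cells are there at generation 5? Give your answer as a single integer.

Simulating step by step:
Generation 0 (given above): 44 live cells
Generation 1: 47 live cells
.********
**.***..*
*..**.*.*
.**.***..
...*.***.
*.*.*...*
.**.*****
**.******
Generation 2: 48 live cells
*********
**.***..*
*..**.*.*
.**.***..
...*.***.
*.*.*...*
.**.*****
**.******
Generation 3: 48 live cells
*********
**.***..*
*..**.*.*
.**.***..
...*.***.
*.*.*...*
.**.*****
**.******
Generation 4: 48 live cells
*********
**.***..*
*..**.*.*
.**.***..
...*.***.
*.*.*...*
.**.*****
**.******
Generation 5: 48 live cells
*********
**.***..*
*..**.*.*
.**.***..
...*.***.
*.*.*...*
.**.*****
**.******
Population at generation 5: 48

Answer: 48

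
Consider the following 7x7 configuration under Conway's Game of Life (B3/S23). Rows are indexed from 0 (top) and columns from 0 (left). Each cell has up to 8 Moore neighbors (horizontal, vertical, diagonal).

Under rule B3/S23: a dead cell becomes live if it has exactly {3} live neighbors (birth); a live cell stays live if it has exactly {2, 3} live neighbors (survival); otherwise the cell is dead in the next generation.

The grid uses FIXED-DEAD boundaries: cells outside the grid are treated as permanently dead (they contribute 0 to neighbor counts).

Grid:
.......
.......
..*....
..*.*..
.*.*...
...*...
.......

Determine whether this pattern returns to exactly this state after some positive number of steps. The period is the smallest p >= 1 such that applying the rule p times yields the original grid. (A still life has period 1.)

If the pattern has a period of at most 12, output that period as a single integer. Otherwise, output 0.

Simulating and comparing each generation to the original:
Gen 0 (original, given above): 6 live cells
Gen 1: 6 live cells, differs from original
Gen 2: 6 live cells, MATCHES original -> period = 2

Answer: 2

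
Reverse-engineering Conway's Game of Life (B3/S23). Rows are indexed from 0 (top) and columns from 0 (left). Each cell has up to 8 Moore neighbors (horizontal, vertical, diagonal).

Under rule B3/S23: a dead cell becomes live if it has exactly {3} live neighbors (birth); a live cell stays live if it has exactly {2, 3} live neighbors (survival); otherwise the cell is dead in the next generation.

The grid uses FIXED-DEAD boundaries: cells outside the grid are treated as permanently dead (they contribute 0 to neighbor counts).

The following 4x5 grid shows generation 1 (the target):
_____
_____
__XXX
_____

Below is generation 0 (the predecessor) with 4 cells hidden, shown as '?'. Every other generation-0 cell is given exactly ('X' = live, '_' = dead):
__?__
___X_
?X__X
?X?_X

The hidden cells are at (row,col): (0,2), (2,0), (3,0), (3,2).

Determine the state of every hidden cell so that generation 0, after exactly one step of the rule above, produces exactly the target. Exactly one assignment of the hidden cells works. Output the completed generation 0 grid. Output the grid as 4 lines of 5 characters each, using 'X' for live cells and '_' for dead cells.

Answer: _____
___X_
_X__X
_X__X

Derivation:
Hidden generation-0 cells (in order): (0,2), (2,0), (3,0), (3,2).
A hidden cell only influences target cells in its own 3x3 neighborhood. Try each of the 2^4 = 16 assignments, step the completed generation 0 forward once under B3/S23, and compare with the target:
  (0,2)=_ (2,0)=_ (3,0)=_ (3,2)=_ -> step reproduces the target at every cell -> ACCEPT
  (0,2)=_ (2,0)=_ (3,0)=_ (3,2)=X -> step gives (2,1)='X' but target has '_' -> reject
  (0,2)=_ (2,0)=_ (3,0)=X (3,2)=_ -> step gives (2,0)='X' but target has '_' -> reject
  (0,2)=_ (2,0)=_ (3,0)=X (3,2)=X -> step gives (2,0)='X' but target has '_' -> reject
  (0,2)=_ (2,0)=X (3,0)=_ (3,2)=_ -> step gives (2,0)='X' but target has '_' -> reject
  (0,2)=_ (2,0)=X (3,0)=_ (3,2)=X -> step gives (2,0)='X' but target has '_' -> reject
  (0,2)=_ (2,0)=X (3,0)=X (3,2)=_ -> step gives (2,0)='X' but target has '_' -> reject
  (0,2)=_ (2,0)=X (3,0)=X (3,2)=X -> step gives (2,0)='X' but target has '_' -> reject
  (0,2)=X (2,0)=_ (3,0)=_ (3,2)=_ -> step gives (1,2)='X' but target has '_' -> reject
  (0,2)=X (2,0)=_ (3,0)=_ (3,2)=X -> step gives (1,2)='X' but target has '_' -> reject
  (0,2)=X (2,0)=_ (3,0)=X (3,2)=_ -> step gives (1,2)='X' but target has '_' -> reject
  (0,2)=X (2,0)=_ (3,0)=X (3,2)=X -> step gives (1,2)='X' but target has '_' -> reject
  (0,2)=X (2,0)=X (3,0)=_ (3,2)=_ -> step gives (1,1)='X' but target has '_' -> reject
  (0,2)=X (2,0)=X (3,0)=_ (3,2)=X -> step gives (1,1)='X' but target has '_' -> reject
  (0,2)=X (2,0)=X (3,0)=X (3,2)=_ -> step gives (1,1)='X' but target has '_' -> reject
  (0,2)=X (2,0)=X (3,0)=X (3,2)=X -> step gives (1,1)='X' but target has '_' -> reject
Unique solution: (0,2)=dead, (2,0)=dead, (3,0)=dead, (3,2)=dead.
Check: live-neighbor counts of every cell in the completed generation 0:
00111
11212
21332
21221
Applying B3/S23 to generation 0 with these counts gives:
_____
_____
__XXX
_____
which matches the target exactly.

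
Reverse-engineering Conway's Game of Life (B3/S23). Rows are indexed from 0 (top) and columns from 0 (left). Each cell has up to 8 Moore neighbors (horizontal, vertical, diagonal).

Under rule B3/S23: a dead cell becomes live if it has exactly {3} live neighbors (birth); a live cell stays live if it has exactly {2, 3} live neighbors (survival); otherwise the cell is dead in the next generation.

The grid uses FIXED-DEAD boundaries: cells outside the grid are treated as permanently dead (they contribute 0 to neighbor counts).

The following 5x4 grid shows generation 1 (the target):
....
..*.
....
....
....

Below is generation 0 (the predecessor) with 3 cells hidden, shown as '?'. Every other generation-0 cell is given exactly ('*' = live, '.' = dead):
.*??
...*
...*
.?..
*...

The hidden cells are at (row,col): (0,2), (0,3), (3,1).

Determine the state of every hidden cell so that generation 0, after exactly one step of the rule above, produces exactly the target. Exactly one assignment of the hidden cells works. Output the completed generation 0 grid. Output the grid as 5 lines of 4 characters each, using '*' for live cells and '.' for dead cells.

Answer: .*..
...*
...*
....
*...

Derivation:
Hidden generation-0 cells (in order): (0,2), (0,3), (3,1).
A hidden cell only influences target cells in its own 3x3 neighborhood. Try each of the 2^3 = 8 assignments, step the completed generation 0 forward once under B3/S23, and compare with the target:
  (0,2)=. (0,3)=. (3,1)=. -> step reproduces the target at every cell -> ACCEPT
  (0,2)=. (0,3)=. (3,1)=* -> step gives (2,2)='*' but target has '.' -> reject
  (0,2)=. (0,3)=* (3,1)=. -> step gives (0,2)='*' but target has '.' -> reject
  (0,2)=. (0,3)=* (3,1)=* -> step gives (0,2)='*' but target has '.' -> reject
  (0,2)=* (0,3)=. (3,1)=. -> step gives (0,2)='*' but target has '.' -> reject
  (0,2)=* (0,3)=. (3,1)=* -> step gives (0,2)='*' but target has '.' -> reject
  (0,2)=* (0,3)=* (3,1)=. -> step gives (0,2)='*' but target has '.' -> reject
  (0,2)=* (0,3)=* (3,1)=* -> step gives (0,2)='*' but target has '.' -> reject
Unique solution: (0,2)=dead, (0,3)=dead, (3,1)=dead.
Check: live-neighbor counts of every cell in the completed generation 0:
1021
1131
0021
1111
0100
Applying B3/S23 to generation 0 with these counts gives:
....
..*.
....
....
....
which matches the target exactly.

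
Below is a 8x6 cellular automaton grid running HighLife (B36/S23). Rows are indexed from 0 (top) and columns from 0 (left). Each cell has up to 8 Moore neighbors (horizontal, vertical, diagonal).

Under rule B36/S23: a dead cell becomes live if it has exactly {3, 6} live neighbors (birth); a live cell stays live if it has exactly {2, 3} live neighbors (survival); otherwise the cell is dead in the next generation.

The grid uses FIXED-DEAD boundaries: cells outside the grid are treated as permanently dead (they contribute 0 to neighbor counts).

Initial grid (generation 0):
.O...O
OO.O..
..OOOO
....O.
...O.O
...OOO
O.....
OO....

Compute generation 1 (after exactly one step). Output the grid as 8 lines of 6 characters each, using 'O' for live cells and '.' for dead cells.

Answer: OOO...
OO.O.O
.OO..O
..O...
...OOO
...O.O
OO..O.
OO....

Derivation:
Simulating step by step:
Generation 0 (given above): 18 live cells
Generation 1: 21 live cells
(generation 1 grid is the final answer)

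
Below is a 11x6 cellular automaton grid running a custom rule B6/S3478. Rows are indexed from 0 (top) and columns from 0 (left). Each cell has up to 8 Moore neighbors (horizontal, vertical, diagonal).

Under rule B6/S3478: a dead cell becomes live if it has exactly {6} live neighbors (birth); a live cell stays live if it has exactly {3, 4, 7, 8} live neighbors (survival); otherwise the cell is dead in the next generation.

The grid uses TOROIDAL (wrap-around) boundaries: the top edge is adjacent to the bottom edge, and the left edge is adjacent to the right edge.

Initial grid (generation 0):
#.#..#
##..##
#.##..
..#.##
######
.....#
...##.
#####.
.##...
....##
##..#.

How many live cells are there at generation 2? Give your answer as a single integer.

Simulating step by step:
Generation 0 (given above): 34 live cells
Generation 1: 24 live cells
.#....
....#.
#.##.#
.#....
####..
....##
...##.
.#..#.
.##...
.....#
##..##
Generation 2: 11 live cells
......
......
......
..#...
###...
....##
...##.
......
......
.....#
#....#
Population at generation 2: 11

Answer: 11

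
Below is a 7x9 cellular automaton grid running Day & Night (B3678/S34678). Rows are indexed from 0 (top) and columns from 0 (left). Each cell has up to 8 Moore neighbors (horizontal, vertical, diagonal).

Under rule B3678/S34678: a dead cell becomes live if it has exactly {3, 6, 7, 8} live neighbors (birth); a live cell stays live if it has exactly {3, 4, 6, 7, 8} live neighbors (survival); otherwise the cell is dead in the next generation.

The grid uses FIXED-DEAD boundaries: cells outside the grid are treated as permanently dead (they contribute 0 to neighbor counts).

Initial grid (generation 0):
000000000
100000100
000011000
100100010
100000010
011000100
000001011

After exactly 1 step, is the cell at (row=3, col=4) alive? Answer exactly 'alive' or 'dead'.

Answer: alive

Derivation:
Simulating step by step:
Generation 0 (given above): 15 live cells
Generation 1: 9 live cells
000000000
000001000
000000100
000010100
001000100
000000101
000000100

Cell (3,4) at generation 1: 1 -> alive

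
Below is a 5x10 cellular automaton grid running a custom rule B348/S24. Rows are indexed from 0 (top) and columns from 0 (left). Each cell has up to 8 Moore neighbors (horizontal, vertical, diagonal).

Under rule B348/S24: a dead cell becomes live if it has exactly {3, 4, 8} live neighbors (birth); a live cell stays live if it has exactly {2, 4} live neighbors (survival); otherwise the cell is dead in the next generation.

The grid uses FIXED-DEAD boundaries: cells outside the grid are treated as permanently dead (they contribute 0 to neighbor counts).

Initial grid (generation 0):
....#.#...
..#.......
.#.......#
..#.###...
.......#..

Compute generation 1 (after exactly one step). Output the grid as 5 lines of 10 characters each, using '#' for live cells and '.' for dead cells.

Answer: ..........
..........
.###.#....
.....##...
.....##...

Derivation:
Simulating step by step:
Generation 0 (given above): 10 live cells
Generation 1: 8 live cells
(generation 1 grid is the final answer)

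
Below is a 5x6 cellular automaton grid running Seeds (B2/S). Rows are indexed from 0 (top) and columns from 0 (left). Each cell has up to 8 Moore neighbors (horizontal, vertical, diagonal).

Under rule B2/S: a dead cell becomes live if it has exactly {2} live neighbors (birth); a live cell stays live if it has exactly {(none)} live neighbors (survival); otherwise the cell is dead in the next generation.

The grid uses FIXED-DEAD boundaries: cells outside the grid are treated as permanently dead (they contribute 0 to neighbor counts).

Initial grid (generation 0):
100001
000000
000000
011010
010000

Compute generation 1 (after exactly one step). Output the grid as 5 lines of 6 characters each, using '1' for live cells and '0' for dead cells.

Answer: 000000
000000
011100
100100
100100

Derivation:
Simulating step by step:
Generation 0 (given above): 6 live cells
Generation 1: 7 live cells
(generation 1 grid is the final answer)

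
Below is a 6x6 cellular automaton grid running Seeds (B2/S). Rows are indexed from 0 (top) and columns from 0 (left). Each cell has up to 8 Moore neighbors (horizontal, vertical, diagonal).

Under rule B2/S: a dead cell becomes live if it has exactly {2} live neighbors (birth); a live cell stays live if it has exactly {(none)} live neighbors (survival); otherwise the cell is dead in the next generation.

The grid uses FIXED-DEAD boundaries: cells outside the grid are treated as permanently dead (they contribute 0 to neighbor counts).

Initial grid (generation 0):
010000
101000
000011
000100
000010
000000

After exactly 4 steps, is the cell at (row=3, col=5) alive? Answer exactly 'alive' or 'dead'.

Answer: alive

Derivation:
Simulating step by step:
Generation 0 (given above): 7 live cells
Generation 1: 8 live cells
101000
000111
011000
000000
000100
000000
Generation 2: 6 live cells
010001
100000
000001
010100
000000
000000
Generation 3: 11 live cells
100000
010011
111010
001010
001000
000000
Generation 4: 6 live cells
010011
000000
000000
100001
010000
000000

Cell (3,5) at generation 4: 1 -> alive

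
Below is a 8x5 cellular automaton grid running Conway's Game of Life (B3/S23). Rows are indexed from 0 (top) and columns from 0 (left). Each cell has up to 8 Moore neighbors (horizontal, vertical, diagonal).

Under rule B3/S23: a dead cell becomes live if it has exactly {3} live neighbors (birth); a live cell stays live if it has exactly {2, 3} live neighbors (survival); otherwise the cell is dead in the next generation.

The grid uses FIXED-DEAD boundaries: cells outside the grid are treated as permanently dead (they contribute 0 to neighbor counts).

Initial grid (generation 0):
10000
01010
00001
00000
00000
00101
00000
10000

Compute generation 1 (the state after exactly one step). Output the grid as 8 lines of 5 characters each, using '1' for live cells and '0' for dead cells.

Simulating step by step:
Generation 0 (given above): 7 live cells
Generation 1: 0 live cells
(generation 1 grid is the final answer)

Answer: 00000
00000
00000
00000
00000
00000
00000
00000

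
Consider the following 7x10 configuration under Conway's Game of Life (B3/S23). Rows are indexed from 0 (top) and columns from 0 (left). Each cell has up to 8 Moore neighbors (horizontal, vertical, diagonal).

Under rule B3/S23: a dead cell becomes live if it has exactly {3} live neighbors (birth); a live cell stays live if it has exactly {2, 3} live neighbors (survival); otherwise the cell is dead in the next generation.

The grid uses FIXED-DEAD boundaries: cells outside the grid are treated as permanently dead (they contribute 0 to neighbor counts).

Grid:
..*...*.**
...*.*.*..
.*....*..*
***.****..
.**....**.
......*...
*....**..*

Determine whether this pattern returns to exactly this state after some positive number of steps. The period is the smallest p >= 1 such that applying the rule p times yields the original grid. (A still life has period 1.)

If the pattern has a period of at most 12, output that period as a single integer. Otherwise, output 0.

Answer: 0

Derivation:
Simulating and comparing each generation to the original:
Gen 0 (original, given above): 26 live cells
Gen 1: 24 live cells, differs from original
Gen 2: 27 live cells, differs from original
Gen 3: 18 live cells, differs from original
Gen 4: 17 live cells, differs from original
Gen 5: 18 live cells, differs from original
Gen 6: 16 live cells, differs from original
Gen 7: 17 live cells, differs from original
Gen 8: 21 live cells, differs from original
Gen 9: 13 live cells, differs from original
Gen 10: 10 live cells, differs from original
Gen 11: 9 live cells, differs from original
Gen 12: 11 live cells, differs from original
No period found within 12 steps.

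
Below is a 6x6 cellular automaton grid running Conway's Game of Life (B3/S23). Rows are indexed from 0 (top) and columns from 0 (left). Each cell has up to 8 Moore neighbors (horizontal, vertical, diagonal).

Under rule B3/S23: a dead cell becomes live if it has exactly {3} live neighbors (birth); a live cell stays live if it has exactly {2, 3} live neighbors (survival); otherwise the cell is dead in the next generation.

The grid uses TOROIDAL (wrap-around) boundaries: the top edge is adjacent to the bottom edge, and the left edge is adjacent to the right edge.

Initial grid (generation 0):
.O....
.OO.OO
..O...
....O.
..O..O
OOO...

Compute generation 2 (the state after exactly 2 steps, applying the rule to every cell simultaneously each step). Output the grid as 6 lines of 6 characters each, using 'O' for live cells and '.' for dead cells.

Simulating step by step:
Generation 0 (given above): 12 live cells
Generation 1: 17 live cells
...O.O
OOOO..
.OO.OO
...O..
O.OO.O
O.O...
Generation 2: 12 live cells
(generation 2 grid is the final answer)

Answer: ...OOO
......
....OO
......
O.OOOO
O.O...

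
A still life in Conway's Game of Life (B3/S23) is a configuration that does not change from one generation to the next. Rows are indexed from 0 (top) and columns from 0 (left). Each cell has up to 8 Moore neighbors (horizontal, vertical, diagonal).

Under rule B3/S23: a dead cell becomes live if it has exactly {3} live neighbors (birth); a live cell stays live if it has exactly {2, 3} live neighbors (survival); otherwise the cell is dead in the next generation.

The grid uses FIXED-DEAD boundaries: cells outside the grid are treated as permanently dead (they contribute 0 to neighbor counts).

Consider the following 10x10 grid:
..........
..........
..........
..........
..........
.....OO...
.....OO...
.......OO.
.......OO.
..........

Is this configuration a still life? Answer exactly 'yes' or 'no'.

Answer: no

Derivation:
Compute generation 1 and compare to generation 0 (given above):
Generation 1:
..........
..........
..........
..........
..........
.....OO...
.....O....
........O.
.......OO.
..........
Cell (6,6) differs: gen0=1 vs gen1=0 -> NOT a still life.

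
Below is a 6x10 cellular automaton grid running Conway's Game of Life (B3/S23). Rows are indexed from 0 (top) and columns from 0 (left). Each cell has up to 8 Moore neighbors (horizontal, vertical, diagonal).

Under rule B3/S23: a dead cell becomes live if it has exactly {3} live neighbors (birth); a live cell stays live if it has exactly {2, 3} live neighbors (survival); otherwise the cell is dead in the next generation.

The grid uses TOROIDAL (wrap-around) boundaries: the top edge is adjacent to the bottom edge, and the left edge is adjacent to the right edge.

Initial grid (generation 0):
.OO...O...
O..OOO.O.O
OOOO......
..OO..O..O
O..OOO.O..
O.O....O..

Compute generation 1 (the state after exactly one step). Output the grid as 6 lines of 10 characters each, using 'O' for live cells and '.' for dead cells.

Simulating step by step:
Generation 0 (given above): 25 live cells
Generation 1: 28 live cells
(generation 1 grid is the final answer)

Answer: ..O.OOOOOO
....OOO..O
.....OO.O.
.....OO..O
O...OO.OOO
O.O.OO.O..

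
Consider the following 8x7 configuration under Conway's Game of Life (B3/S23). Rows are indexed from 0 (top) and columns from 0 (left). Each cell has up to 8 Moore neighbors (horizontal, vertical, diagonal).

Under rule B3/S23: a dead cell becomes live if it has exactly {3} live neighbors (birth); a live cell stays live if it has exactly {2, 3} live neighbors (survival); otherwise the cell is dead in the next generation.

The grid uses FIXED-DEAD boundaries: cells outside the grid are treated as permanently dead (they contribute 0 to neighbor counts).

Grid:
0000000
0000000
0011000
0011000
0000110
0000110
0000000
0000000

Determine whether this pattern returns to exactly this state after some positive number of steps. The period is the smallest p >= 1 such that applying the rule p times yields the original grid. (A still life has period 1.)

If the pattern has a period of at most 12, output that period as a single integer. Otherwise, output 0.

Answer: 2

Derivation:
Simulating and comparing each generation to the original:
Gen 0 (original, given above): 8 live cells
Gen 1: 6 live cells, differs from original
Gen 2: 8 live cells, MATCHES original -> period = 2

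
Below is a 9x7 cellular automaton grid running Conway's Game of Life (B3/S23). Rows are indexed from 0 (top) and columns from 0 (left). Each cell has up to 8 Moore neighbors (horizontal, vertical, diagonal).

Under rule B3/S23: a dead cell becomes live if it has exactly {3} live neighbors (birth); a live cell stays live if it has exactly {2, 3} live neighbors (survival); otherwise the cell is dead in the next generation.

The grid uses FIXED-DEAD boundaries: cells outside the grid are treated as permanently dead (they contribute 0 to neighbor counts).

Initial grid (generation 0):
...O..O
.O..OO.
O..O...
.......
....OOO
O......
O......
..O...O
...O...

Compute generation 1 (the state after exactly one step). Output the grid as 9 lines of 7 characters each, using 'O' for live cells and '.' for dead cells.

Simulating step by step:
Generation 0 (given above): 15 live cells
Generation 1: 12 live cells
(generation 1 grid is the final answer)

Answer: ....OO.
..OOOO.
....O..
....OO.
.....O.
.....O.
.O.....
.......
.......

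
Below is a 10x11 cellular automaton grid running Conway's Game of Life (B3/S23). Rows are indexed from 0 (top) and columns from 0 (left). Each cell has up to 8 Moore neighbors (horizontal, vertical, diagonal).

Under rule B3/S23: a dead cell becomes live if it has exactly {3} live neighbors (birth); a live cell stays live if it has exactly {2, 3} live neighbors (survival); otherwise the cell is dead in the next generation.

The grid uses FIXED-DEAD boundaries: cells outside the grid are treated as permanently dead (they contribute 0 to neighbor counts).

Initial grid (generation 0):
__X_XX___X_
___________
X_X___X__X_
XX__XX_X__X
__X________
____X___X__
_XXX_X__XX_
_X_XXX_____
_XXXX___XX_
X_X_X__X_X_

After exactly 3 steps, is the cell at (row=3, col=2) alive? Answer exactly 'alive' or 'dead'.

Simulating step by step:
Generation 0 (given above): 38 live cells
Generation 1: 31 live cells
___________
_X_X_X_____
X____XX____
X_XX_XX____
_X_XXX_____
_X__X___XX_
_X___X__XX_
X____X_____
X_______XX_
__X_X____X_
Generation 2: 29 live cells
___________
____XXX____
X__X_______
X_XX_______
XX____X____
XX_X____XX_
XX__XX__XX_
XX_________
_X______XX_
________XX_
Generation 3: 26 live cells
_____X_____
____XX_____
_XXX_X_____
X_XX_______
___X_______
____XX_XXX_
____X___XX_
__X________
XX______XX_
________XX_

Cell (3,2) at generation 3: 1 -> alive

Answer: alive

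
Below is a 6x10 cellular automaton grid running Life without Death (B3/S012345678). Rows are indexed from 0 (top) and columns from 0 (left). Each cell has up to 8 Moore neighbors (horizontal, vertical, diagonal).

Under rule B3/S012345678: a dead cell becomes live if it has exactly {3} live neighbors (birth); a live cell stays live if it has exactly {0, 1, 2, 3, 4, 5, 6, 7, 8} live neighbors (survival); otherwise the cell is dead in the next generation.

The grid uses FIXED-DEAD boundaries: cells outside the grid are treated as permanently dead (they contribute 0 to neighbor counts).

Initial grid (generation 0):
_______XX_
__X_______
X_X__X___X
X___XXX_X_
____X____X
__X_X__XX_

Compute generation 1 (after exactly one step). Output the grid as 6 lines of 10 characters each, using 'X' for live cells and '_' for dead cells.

Simulating step by step:
Generation 0 (given above): 18 live cells
Generation 1: 28 live cells
(generation 1 grid is the final answer)

Answer: _______XX_
_XX_____X_
X_XXXXX__X
XX_XXXX_XX
____X_X__X
__XXX__XX_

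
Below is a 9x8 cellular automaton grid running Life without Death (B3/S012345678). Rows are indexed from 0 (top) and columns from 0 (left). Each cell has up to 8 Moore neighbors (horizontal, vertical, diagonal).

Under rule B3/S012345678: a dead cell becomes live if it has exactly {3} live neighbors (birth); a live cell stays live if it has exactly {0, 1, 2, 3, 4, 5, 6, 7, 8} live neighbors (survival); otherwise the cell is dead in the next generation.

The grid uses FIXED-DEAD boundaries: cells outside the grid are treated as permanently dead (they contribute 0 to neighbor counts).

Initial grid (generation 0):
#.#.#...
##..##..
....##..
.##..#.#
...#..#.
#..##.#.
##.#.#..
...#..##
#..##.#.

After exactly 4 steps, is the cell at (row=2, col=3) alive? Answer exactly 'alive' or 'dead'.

Simulating step by step:
Generation 0 (given above): 30 live cells
Generation 1: 44 live cells
#.####..
##..##..
#.####..
.###.#.#
.#.#..##
##.##.#.
##.#.#.#
##.#..##
#..#####
Generation 2: 48 live cells
#.####..
##..###.
#.####..
####.#.#
.#.#..##
##.##.#.
##.#.#.#
##.#..##
########
Generation 3: 49 live cells
#.#####.
##..###.
#.####..
####.#.#
.#.#..##
##.##.#.
##.#.#.#
##.#..##
########
Generation 4: 49 live cells
#.#####.
##..###.
#.####..
####.#.#
.#.#..##
##.##.#.
##.#.#.#
##.#..##
########

Cell (2,3) at generation 4: 1 -> alive

Answer: alive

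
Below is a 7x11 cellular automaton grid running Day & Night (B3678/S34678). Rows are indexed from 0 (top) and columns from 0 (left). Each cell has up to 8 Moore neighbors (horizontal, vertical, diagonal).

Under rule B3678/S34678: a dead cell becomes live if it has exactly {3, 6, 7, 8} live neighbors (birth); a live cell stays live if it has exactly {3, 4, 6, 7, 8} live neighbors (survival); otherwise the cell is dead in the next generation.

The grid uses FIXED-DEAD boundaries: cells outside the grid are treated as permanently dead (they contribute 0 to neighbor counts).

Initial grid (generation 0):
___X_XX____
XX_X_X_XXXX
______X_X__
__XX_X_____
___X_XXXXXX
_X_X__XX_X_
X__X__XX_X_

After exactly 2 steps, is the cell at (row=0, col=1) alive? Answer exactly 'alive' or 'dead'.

Simulating step by step:
Generation 0 (given above): 33 live cells
Generation 1: 28 live cells
__X___XXXX_
__X__X_XXX_
_X_X_XX_X__
_____X_____
___X_X_XXX_
______XXXX_
__X___XX___
Generation 2: 29 live cells
______XX_X_
_XXXXXXXXX_
__X__XX_XX_
__X__X___X_
____X__X_X_
_____X_XXX_
______XX___

Cell (0,1) at generation 2: 0 -> dead

Answer: dead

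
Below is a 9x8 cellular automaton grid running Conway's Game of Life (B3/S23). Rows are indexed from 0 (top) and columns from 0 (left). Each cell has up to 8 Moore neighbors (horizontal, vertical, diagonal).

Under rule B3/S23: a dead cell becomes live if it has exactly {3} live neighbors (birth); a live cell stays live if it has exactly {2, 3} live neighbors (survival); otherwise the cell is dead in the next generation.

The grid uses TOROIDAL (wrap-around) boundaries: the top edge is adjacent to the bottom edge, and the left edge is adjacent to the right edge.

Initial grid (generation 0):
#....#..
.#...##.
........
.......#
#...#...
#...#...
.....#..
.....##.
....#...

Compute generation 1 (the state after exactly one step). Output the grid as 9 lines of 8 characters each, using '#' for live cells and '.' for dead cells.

Answer: ....###.
.....##.
......#.
........
#......#
....##..
....###.
....###.
....#.#.

Derivation:
Simulating step by step:
Generation 0 (given above): 14 live cells
Generation 1: 18 live cells
(generation 1 grid is the final answer)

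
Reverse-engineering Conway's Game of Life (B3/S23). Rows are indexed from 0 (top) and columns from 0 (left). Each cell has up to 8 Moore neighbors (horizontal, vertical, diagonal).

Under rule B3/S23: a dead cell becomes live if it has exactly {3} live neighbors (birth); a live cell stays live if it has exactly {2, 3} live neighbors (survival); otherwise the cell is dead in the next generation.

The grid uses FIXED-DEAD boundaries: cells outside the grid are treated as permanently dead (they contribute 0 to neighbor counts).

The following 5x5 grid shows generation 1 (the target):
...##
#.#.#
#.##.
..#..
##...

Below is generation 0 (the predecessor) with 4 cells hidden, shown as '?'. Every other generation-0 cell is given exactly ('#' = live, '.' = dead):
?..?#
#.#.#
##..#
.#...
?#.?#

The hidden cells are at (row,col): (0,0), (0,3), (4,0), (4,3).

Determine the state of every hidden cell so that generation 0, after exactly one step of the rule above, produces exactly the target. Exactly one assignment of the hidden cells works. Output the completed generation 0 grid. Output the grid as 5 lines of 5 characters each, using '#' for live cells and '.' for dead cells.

Answer: ...##
#.#.#
##..#
.#...
##..#

Derivation:
Hidden generation-0 cells (in order): (0,0), (0,3), (4,0), (4,3).
A hidden cell only influences target cells in its own 3x3 neighborhood. Try each of the 2^4 = 16 assignments, step the completed generation 0 forward once under B3/S23, and compare with the target:
  (0,0)=. (0,3)=. (4,0)=. (4,3)=. -> step gives (0,4)='.' but target has '#' -> reject
  (0,0)=. (0,3)=. (4,0)=. (4,3)=# -> step gives (0,4)='.' but target has '#' -> reject
  (0,0)=. (0,3)=. (4,0)=# (4,3)=. -> step gives (0,4)='.' but target has '#' -> reject
  (0,0)=. (0,3)=. (4,0)=# (4,3)=# -> step gives (0,4)='.' but target has '#' -> reject
  (0,0)=. (0,3)=# (4,0)=. (4,3)=. -> step gives (3,1)='#' but target has '.' -> reject
  (0,0)=. (0,3)=# (4,0)=. (4,3)=# -> step gives (3,1)='#' but target has '.' -> reject
  (0,0)=. (0,3)=# (4,0)=# (4,3)=. -> step reproduces the target at every cell -> ACCEPT
  (0,0)=. (0,3)=# (4,0)=# (4,3)=# -> step gives (3,2)='.' but target has '#' -> reject
  (0,0)=# (0,3)=. (4,0)=. (4,3)=. -> step gives (0,1)='#' but target has '.' -> reject
  (0,0)=# (0,3)=. (4,0)=. (4,3)=# -> step gives (0,1)='#' but target has '.' -> reject
  (0,0)=# (0,3)=. (4,0)=# (4,3)=. -> step gives (0,1)='#' but target has '.' -> reject
  (0,0)=# (0,3)=. (4,0)=# (4,3)=# -> step gives (0,1)='#' but target has '.' -> reject
  (0,0)=# (0,3)=# (4,0)=. (4,3)=. -> step gives (0,1)='#' but target has '.' -> reject
  (0,0)=# (0,3)=# (4,0)=. (4,3)=# -> step gives (0,1)='#' but target has '.' -> reject
  (0,0)=# (0,3)=# (4,0)=# (4,3)=. -> step gives (0,1)='#' but target has '.' -> reject
  (0,0)=# (0,3)=# (4,0)=# (4,3)=# -> step gives (0,1)='#' but target has '.' -> reject
Unique solution: (0,0)=dead, (0,3)=live, (4,0)=live, (4,3)=dead.
Check: live-neighbor counts of every cell in the completed generation 0:
12232
24253
34331
54322
22210
Applying B3/S23 to generation 0 with these counts gives:
...##
#.#.#
#.##.
..#..
##...
which matches the target exactly.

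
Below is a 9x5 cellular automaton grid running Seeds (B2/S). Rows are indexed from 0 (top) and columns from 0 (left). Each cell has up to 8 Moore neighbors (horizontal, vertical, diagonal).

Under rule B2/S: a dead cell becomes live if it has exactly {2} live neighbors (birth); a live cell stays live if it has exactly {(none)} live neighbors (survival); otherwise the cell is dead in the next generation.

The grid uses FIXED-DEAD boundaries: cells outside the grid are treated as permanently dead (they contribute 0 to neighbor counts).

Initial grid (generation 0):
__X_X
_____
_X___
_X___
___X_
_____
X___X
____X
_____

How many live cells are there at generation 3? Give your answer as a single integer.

Answer: 12

Derivation:
Simulating step by step:
Generation 0 (given above): 8 live cells
Generation 1: 12 live cells
___X_
_XXX_
X_X__
X____
__X__
___XX
___X_
___X_
_____
Generation 2: 10 live cells
_X__X
X___X
_____
__XX_
_X__X
_____
_____
__X_X
_____
Generation 3: 12 live cells
X__X_
_X_X_
_XX_X
_X__X
_____
_____
___X_
___X_
___X_
Population at generation 3: 12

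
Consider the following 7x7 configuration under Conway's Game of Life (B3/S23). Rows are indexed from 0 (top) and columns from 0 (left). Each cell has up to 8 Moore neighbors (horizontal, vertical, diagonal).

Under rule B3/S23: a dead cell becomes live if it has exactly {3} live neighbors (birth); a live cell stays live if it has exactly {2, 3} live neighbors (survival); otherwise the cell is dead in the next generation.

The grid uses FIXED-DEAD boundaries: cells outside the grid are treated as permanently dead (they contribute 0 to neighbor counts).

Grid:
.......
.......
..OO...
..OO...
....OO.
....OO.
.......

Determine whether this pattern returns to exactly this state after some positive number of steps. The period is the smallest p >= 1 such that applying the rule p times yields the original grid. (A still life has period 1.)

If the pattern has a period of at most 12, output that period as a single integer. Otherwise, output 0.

Answer: 2

Derivation:
Simulating and comparing each generation to the original:
Gen 0 (original, given above): 8 live cells
Gen 1: 6 live cells, differs from original
Gen 2: 8 live cells, MATCHES original -> period = 2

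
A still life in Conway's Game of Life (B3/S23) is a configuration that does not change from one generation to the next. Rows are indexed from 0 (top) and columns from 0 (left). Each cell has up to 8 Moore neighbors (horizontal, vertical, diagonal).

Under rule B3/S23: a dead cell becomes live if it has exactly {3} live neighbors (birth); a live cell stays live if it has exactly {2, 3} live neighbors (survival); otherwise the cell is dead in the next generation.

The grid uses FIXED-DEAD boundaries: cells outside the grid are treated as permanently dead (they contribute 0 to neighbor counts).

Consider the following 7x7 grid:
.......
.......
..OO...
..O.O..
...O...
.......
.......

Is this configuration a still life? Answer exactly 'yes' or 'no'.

Compute generation 1 and compare to generation 0 (given above):
Generation 1:
.......
.......
..OO...
..O.O..
...O...
.......
.......
The grids are IDENTICAL -> still life.

Answer: yes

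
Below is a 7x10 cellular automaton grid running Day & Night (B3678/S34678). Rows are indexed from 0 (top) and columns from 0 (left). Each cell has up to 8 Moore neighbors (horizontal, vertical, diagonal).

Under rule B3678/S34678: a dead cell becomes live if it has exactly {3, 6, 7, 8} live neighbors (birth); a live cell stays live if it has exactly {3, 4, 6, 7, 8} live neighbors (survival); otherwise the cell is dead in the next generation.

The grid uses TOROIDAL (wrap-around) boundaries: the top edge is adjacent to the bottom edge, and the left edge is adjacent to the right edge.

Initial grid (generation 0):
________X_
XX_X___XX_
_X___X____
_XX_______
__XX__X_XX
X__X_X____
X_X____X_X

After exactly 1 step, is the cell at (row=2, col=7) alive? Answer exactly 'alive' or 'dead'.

Simulating step by step:
Generation 0 (given above): 22 live cells
Generation 1: 21 live cells
__X_____X_
__X______X
_X________
XXXX______
X_XXX_____
X__XX_XX__
_X______XX

Cell (2,7) at generation 1: 0 -> dead

Answer: dead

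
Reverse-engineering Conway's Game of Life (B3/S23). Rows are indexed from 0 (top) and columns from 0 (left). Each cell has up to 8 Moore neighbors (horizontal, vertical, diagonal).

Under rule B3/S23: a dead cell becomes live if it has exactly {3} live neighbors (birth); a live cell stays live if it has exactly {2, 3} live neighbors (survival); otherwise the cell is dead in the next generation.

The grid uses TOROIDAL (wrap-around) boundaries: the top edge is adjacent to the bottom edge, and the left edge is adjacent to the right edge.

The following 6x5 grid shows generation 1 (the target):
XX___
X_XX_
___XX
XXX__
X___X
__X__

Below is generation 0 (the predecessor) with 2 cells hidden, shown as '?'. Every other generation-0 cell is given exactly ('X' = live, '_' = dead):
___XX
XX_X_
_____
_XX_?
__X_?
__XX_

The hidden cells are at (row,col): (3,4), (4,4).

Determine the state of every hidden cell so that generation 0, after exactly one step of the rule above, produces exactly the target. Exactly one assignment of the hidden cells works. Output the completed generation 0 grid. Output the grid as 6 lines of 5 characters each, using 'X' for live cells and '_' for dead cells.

Answer: ___XX
XX_X_
_____
_XX_X
__X_X
__XX_

Derivation:
Hidden generation-0 cells (in order): (3,4), (4,4).
A hidden cell only influences target cells in its own 3x3 neighborhood. Try each of the 2^2 = 4 assignments, step the completed generation 0 forward once under B3/S23, and compare with the target:
  (3,4)=_ (4,4)=_ -> step gives (2,0)='X' but target has '_' -> reject
  (3,4)=_ (4,4)=X -> step gives (2,0)='X' but target has '_' -> reject
  (3,4)=X (4,4)=_ -> step gives (3,0)='_' but target has 'X' -> reject
  (3,4)=X (4,4)=X -> step reproduces the target at every cell -> ACCEPT
Unique solution: (3,4)=live, (4,4)=live.
Check: live-neighbor counts of every cell in the completed generation 0:
33544
21324
44433
32241
34462
22354
Applying B3/S23 to generation 0 with these counts gives:
XX___
X_XX_
___XX
XXX__
X___X
__X__
which matches the target exactly.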